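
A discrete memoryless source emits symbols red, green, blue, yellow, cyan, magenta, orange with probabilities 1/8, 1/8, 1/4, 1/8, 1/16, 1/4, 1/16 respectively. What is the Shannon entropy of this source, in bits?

Each probability is a power of 1/2, so log₂(1/p) is an integer.
H = Σ p·log₂(1/p) = 1/8·3 + 1/8·3 + 1/4·2 + 1/8·3 + 1/16·4 + 1/4·2 + 1/16·4 = 2.625 bits.

2.625 bits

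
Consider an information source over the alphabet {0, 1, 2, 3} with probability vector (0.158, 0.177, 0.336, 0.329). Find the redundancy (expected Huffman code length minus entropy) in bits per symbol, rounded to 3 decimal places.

Entropy H = −Σ p log₂ p ≈ 1.9191 bits.
Huffman merges: 79/500+177/1000→67/200; 329/1000+67/200→83/125; 42/125+83/125→1. L = 1999/1000 ≈ 1.9990.
L − H = 1.9990 − 1.9191 = 0.080 bits.

0.080 bits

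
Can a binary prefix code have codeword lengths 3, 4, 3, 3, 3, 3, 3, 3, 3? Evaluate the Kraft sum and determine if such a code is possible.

1.0625; no

With common denominator 2^4 = 16: Σ 2^(−ℓᵢ) = 2/16 + 1/16 + 2/16 + 2/16 + 2/16 + 2/16 + 2/16 + 2/16 + 2/16 = 17/16 = 1.0625.
Kraft's inequality requires Σ ≤ 1; here Σ = 1.0625 > 1, so no such prefix code exists.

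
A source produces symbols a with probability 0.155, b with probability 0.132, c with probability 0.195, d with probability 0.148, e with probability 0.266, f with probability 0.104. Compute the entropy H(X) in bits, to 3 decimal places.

H = −Σ pᵢ log₂ pᵢ.
−0.155·log₂(0.155) = 0.4169
−0.132·log₂(0.132) = 0.3856
−0.195·log₂(0.195) = 0.4599
−0.148·log₂(0.148) = 0.4079
−0.266·log₂(0.266) = 0.5082
−0.104·log₂(0.104) = 0.3396
Sum ≈ 2.5181 → 2.518 bits.

2.518 bits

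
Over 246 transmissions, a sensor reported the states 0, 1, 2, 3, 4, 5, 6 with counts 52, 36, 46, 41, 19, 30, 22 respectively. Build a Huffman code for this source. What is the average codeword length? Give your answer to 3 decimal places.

2.768 bits/symbol

Probabilities are the counts divided by 246.
Repeatedly combine the two least-probable nodes; the expected code length is the sum of the merged weights.
merge 19/246 + 11/123 → 1/6
merge 5/41 + 6/41 → 11/41
merge 1/6 + 1/6 → 1/3
merge 23/123 + 26/123 → 49/123
merge 11/41 + 1/3 → 74/123
merge 49/123 + 74/123 → 1
L = 1/6 + 11/41 + 1/3 + 49/123 + 74/123 + 1 = 227/82 ≈ 2.768 bits/symbol.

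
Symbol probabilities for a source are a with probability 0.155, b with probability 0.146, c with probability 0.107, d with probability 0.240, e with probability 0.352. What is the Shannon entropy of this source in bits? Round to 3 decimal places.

H = −Σ pᵢ log₂ pᵢ.
−0.155·log₂(0.155) = 0.4169
−0.146·log₂(0.146) = 0.4053
−0.107·log₂(0.107) = 0.3450
−0.240·log₂(0.240) = 0.4941
−0.352·log₂(0.352) = 0.5302
Sum ≈ 2.1916 → 2.192 bits.

2.192 bits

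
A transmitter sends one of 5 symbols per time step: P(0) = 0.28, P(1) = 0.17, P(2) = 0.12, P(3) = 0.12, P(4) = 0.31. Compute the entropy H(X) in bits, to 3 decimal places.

H = −Σ pᵢ log₂ pᵢ.
−0.28·log₂(0.28) = 0.5142
−0.17·log₂(0.17) = 0.4346
−0.12·log₂(0.12) = 0.3671
−0.12·log₂(0.12) = 0.3671
−0.31·log₂(0.31) = 0.5238
Sum ≈ 2.2067 → 2.207 bits.

2.207 bits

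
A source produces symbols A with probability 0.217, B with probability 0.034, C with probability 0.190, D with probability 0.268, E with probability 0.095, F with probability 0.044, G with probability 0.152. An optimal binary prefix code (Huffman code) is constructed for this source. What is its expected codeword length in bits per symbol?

Repeatedly combine the two least-probable nodes; the expected code length is the sum of the merged weights.
merge 17/500 + 11/250 → 39/500
merge 39/500 + 19/200 → 173/1000
merge 19/125 + 173/1000 → 13/40
merge 19/100 + 217/1000 → 407/1000
merge 67/250 + 13/40 → 593/1000
merge 407/1000 + 593/1000 → 1
L = 39/500 + 173/1000 + 13/40 + 407/1000 + 593/1000 + 1 = 322/125 = 2.576 bits/symbol.

2.576 bits/symbol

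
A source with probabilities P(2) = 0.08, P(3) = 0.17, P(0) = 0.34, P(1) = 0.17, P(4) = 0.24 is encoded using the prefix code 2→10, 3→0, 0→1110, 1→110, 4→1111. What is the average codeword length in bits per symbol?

L̄ = Σ pᵢ·ℓᵢ = 0.08·2 + 0.17·1 + 0.34·4 + 0.17·3 + 0.24·4 = 3.16 bits/symbol.

3.16 bits/symbol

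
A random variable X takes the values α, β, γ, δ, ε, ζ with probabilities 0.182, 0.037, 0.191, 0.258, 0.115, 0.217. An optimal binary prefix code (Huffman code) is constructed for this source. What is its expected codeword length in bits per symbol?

Repeatedly combine the two least-probable nodes; the expected code length is the sum of the merged weights.
merge 37/1000 + 23/200 → 19/125
merge 19/125 + 91/500 → 167/500
merge 191/1000 + 217/1000 → 51/125
merge 129/500 + 167/500 → 74/125
merge 51/125 + 74/125 → 1
L = 19/125 + 167/500 + 51/125 + 74/125 + 1 = 1243/500 = 2.486 bits/symbol.

2.486 bits/symbol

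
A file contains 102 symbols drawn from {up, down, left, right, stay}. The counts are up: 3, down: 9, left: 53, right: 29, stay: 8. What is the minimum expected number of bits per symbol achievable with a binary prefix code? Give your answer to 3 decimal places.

Probabilities are the counts divided by 102.
Repeatedly combine the two least-probable nodes; the expected code length is the sum of the merged weights.
merge 1/34 + 4/51 → 11/102
merge 3/34 + 11/102 → 10/51
merge 10/51 + 29/102 → 49/102
merge 49/102 + 53/102 → 1
L = 11/102 + 10/51 + 49/102 + 1 = 91/51 ≈ 1.784 bits/symbol.

1.784 bits/symbol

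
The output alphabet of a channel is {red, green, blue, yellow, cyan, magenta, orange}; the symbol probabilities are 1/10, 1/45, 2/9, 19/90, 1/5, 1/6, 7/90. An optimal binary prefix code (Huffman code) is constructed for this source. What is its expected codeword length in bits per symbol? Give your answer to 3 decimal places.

Repeatedly combine the two least-probable nodes; the expected code length is the sum of the merged weights.
merge 1/45 + 7/90 → 1/10
merge 1/10 + 1/10 → 1/5
merge 1/6 + 1/5 → 11/30
merge 1/5 + 19/90 → 37/90
merge 2/9 + 11/30 → 53/90
merge 37/90 + 53/90 → 1
L = 1/10 + 1/5 + 11/30 + 37/90 + 53/90 + 1 = 8/3 ≈ 2.667 bits/symbol.

2.667 bits/symbol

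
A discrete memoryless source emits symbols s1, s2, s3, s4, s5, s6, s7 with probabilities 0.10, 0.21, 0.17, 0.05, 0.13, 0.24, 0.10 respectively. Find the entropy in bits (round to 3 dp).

2.665 bits

H = −Σ pᵢ log₂ pᵢ.
−0.10·log₂(0.10) = 0.3322
−0.21·log₂(0.21) = 0.4728
−0.17·log₂(0.17) = 0.4346
−0.05·log₂(0.05) = 0.2161
−0.13·log₂(0.13) = 0.3826
−0.24·log₂(0.24) = 0.4941
−0.10·log₂(0.10) = 0.3322
Sum ≈ 2.6647 → 2.665 bits.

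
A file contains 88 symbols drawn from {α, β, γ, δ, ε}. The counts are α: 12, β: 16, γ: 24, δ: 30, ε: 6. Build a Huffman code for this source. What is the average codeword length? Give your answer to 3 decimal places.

2.205 bits/symbol

Probabilities are the counts divided by 88.
Repeatedly combine the two least-probable nodes; the expected code length is the sum of the merged weights.
merge 3/44 + 3/22 → 9/44
merge 2/11 + 9/44 → 17/44
merge 3/11 + 15/44 → 27/44
merge 17/44 + 27/44 → 1
L = 9/44 + 17/44 + 27/44 + 1 = 97/44 ≈ 2.205 bits/symbol.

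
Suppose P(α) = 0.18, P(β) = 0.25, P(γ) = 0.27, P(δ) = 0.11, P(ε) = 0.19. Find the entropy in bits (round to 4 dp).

H = −Σ pᵢ log₂ pᵢ.
−0.18·log₂(0.18) = 0.4453
−0.25·log₂(0.25) = 0.5000
−0.27·log₂(0.27) = 0.5100
−0.11·log₂(0.11) = 0.3503
−0.19·log₂(0.19) = 0.4552
Sum ≈ 2.2608 → 2.2608 bits.

2.2608 bits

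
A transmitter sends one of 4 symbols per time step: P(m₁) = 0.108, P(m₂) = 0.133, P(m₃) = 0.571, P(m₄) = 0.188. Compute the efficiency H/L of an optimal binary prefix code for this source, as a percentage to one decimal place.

98.7%

Entropy H = −Σ p log₂ p ≈ 1.6488 bits.
Huffman merges: 27/250+133/1000→241/1000; 47/250+241/1000→429/1000; 429/1000+571/1000→1. L = 167/100 ≈ 1.6700.
Efficiency = H/L = 1.6488/1.6700 = 98.7%.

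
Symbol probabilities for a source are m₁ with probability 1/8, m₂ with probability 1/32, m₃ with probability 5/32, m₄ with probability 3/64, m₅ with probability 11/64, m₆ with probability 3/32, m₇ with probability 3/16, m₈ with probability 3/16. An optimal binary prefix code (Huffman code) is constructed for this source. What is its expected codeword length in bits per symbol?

Repeatedly combine the two least-probable nodes; the expected code length is the sum of the merged weights.
merge 1/32 + 3/64 → 5/64
merge 5/64 + 3/32 → 11/64
merge 1/8 + 5/32 → 9/32
merge 11/64 + 11/64 → 11/32
merge 3/16 + 3/16 → 3/8
merge 9/32 + 11/32 → 5/8
merge 3/8 + 5/8 → 1
L = 5/64 + 11/64 + 9/32 + 11/32 + 3/8 + 5/8 + 1 = 23/8 = 2.875 bits/symbol.

2.875 bits/symbol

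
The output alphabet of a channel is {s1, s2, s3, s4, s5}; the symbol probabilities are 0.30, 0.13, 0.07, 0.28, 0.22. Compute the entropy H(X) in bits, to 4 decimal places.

2.1671 bits

H = −Σ pᵢ log₂ pᵢ.
−0.30·log₂(0.30) = 0.5211
−0.13·log₂(0.13) = 0.3826
−0.07·log₂(0.07) = 0.2686
−0.28·log₂(0.28) = 0.5142
−0.22·log₂(0.22) = 0.4806
Sum ≈ 2.1671 → 2.1671 bits.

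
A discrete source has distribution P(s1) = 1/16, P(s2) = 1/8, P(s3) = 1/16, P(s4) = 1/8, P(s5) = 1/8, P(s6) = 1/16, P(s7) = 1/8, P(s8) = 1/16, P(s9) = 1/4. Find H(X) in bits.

Each probability is a power of 1/2, so log₂(1/p) is an integer.
H = Σ p·log₂(1/p) = 1/16·4 + 1/8·3 + 1/16·4 + 1/8·3 + 1/8·3 + 1/16·4 + 1/8·3 + 1/16·4 + 1/4·2 = 3 bits.

3 bits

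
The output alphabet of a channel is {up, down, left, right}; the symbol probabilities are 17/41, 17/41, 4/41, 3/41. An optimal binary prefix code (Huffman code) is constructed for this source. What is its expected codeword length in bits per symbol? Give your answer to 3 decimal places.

1.756 bits/symbol

Repeatedly combine the two least-probable nodes; the expected code length is the sum of the merged weights.
merge 3/41 + 4/41 → 7/41
merge 7/41 + 17/41 → 24/41
merge 17/41 + 24/41 → 1
L = 7/41 + 24/41 + 1 = 72/41 ≈ 1.756 bits/symbol.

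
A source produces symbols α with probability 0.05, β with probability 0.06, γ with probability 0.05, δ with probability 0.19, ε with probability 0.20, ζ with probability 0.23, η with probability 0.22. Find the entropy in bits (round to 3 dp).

H = −Σ pᵢ log₂ pᵢ.
−0.05·log₂(0.05) = 0.2161
−0.06·log₂(0.06) = 0.2435
−0.05·log₂(0.05) = 0.2161
−0.19·log₂(0.19) = 0.4552
−0.20·log₂(0.20) = 0.4644
−0.23·log₂(0.23) = 0.4877
−0.22·log₂(0.22) = 0.4806
Sum ≈ 2.5636 → 2.564 bits.

2.564 bits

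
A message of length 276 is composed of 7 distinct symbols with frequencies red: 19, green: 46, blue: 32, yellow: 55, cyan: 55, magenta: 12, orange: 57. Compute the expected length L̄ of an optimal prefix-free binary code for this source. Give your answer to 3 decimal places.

Probabilities are the counts divided by 276.
Repeatedly combine the two least-probable nodes; the expected code length is the sum of the merged weights.
merge 1/23 + 19/276 → 31/276
merge 31/276 + 8/69 → 21/92
merge 1/6 + 55/276 → 101/276
merge 55/276 + 19/92 → 28/69
merge 21/92 + 101/276 → 41/69
merge 28/69 + 41/69 → 1
L = 31/276 + 21/92 + 101/276 + 28/69 + 41/69 + 1 = 249/92 ≈ 2.707 bits/symbol.

2.707 bits/symbol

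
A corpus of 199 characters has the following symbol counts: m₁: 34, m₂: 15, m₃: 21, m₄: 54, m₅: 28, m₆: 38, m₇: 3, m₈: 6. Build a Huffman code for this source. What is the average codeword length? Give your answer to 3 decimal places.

2.704 bits/symbol

Probabilities are the counts divided by 199.
Repeatedly combine the two least-probable nodes; the expected code length is the sum of the merged weights.
merge 3/199 + 6/199 → 9/199
merge 9/199 + 15/199 → 24/199
merge 21/199 + 24/199 → 45/199
merge 28/199 + 34/199 → 62/199
merge 38/199 + 45/199 → 83/199
merge 54/199 + 62/199 → 116/199
merge 83/199 + 116/199 → 1
L = 9/199 + 24/199 + 45/199 + 62/199 + 83/199 + 116/199 + 1 = 538/199 ≈ 2.704 bits/symbol.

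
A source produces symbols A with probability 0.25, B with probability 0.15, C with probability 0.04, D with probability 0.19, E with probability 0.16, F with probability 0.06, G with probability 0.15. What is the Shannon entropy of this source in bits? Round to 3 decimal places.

2.629 bits

H = −Σ pᵢ log₂ pᵢ.
−0.25·log₂(0.25) = 0.5000
−0.15·log₂(0.15) = 0.4105
−0.04·log₂(0.04) = 0.1858
−0.19·log₂(0.19) = 0.4552
−0.16·log₂(0.16) = 0.4230
−0.06·log₂(0.06) = 0.2435
−0.15·log₂(0.15) = 0.4105
Sum ≈ 2.6286 → 2.629 bits.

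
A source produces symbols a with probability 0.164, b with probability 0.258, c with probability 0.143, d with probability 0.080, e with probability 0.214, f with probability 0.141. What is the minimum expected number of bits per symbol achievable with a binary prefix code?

2.528 bits/symbol

Repeatedly combine the two least-probable nodes; the expected code length is the sum of the merged weights.
merge 2/25 + 141/1000 → 221/1000
merge 143/1000 + 41/250 → 307/1000
merge 107/500 + 221/1000 → 87/200
merge 129/500 + 307/1000 → 113/200
merge 87/200 + 113/200 → 1
L = 221/1000 + 307/1000 + 87/200 + 113/200 + 1 = 316/125 = 2.528 bits/symbol.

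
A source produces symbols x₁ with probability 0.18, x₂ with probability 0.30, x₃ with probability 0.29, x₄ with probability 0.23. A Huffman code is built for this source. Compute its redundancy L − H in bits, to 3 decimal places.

Entropy H = −Σ p log₂ p ≈ 1.9720 bits.
Huffman merges: 9/50+23/100→41/100; 29/100+3/10→59/100; 41/100+59/100→1. L = 2 ≈ 2.0000.
L − H = 2.0000 − 1.9720 = 0.028 bits.

0.028 bits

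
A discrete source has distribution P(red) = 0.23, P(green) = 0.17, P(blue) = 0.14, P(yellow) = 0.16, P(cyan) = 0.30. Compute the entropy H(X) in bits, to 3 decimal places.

H = −Σ pᵢ log₂ pᵢ.
−0.23·log₂(0.23) = 0.4877
−0.17·log₂(0.17) = 0.4346
−0.14·log₂(0.14) = 0.3971
−0.16·log₂(0.16) = 0.4230
−0.30·log₂(0.30) = 0.5211
Sum ≈ 2.2635 → 2.263 bits.

2.263 bits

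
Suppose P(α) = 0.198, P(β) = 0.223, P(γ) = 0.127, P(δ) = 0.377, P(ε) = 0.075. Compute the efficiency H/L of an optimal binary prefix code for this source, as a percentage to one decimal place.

Entropy H = −Σ p log₂ p ≈ 2.1343 bits.
Huffman merges: 3/40+127/1000→101/500; 99/500+101/500→2/5; 223/1000+377/1000→3/5; 2/5+3/5→1. L = 1101/500 ≈ 2.2020.
Efficiency = H/L = 2.1343/2.2020 = 96.9%.

96.9%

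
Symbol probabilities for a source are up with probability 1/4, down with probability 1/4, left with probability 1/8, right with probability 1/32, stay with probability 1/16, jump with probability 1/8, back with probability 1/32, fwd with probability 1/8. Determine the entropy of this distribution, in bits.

Each probability is a power of 1/2, so log₂(1/p) is an integer.
H = Σ p·log₂(1/p) = 1/4·2 + 1/4·2 + 1/8·3 + 1/32·5 + 1/16·4 + 1/8·3 + 1/32·5 + 1/8·3 = 2.6875 bits.

2.6875 bits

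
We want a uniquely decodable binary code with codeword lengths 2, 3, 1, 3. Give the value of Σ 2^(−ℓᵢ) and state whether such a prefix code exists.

With common denominator 2^3 = 8: Σ 2^(−ℓᵢ) = 2/8 + 1/8 + 4/8 + 1/8 = 8/8 = 1.
Kraft's inequality requires Σ ≤ 1; here Σ = 1 ≤ 1, so such a prefix code exists.

1; yes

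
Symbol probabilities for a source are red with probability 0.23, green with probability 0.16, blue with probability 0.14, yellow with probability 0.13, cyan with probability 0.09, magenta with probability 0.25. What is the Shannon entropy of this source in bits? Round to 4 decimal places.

2.5031 bits

H = −Σ pᵢ log₂ pᵢ.
−0.23·log₂(0.23) = 0.4877
−0.16·log₂(0.16) = 0.4230
−0.14·log₂(0.14) = 0.3971
−0.13·log₂(0.13) = 0.3826
−0.09·log₂(0.09) = 0.3127
−0.25·log₂(0.25) = 0.5000
Sum ≈ 2.5031 → 2.5031 bits.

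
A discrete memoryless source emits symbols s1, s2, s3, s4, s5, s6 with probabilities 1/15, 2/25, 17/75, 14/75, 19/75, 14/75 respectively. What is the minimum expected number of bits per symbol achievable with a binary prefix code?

Repeatedly combine the two least-probable nodes; the expected code length is the sum of the merged weights.
merge 1/15 + 2/25 → 11/75
merge 11/75 + 14/75 → 1/3
merge 14/75 + 17/75 → 31/75
merge 19/75 + 1/3 → 44/75
merge 31/75 + 44/75 → 1
L = 11/75 + 1/3 + 31/75 + 44/75 + 1 = 62/25 = 2.48 bits/symbol.

2.48 bits/symbol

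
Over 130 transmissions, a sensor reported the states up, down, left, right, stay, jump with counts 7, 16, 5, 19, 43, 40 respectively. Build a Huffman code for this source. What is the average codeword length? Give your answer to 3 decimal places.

Probabilities are the counts divided by 130.
Repeatedly combine the two least-probable nodes; the expected code length is the sum of the merged weights.
merge 1/26 + 7/130 → 6/65
merge 6/65 + 8/65 → 14/65
merge 19/130 + 14/65 → 47/130
merge 4/13 + 43/130 → 83/130
merge 47/130 + 83/130 → 1
L = 6/65 + 14/65 + 47/130 + 83/130 + 1 = 30/13 ≈ 2.308 bits/symbol.

2.308 bits/symbol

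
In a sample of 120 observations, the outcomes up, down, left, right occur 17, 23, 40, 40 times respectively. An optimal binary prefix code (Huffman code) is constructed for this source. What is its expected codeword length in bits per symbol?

Probabilities are the counts divided by 120.
Repeatedly combine the two least-probable nodes; the expected code length is the sum of the merged weights.
merge 17/120 + 23/120 → 1/3
merge 1/3 + 1/3 → 2/3
merge 1/3 + 2/3 → 1
L = 1/3 + 2/3 + 1 = 2 bits/symbol.

2 bits/symbol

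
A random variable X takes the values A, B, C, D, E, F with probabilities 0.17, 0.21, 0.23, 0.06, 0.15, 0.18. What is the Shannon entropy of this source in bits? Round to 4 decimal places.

2.4945 bits

H = −Σ pᵢ log₂ pᵢ.
−0.17·log₂(0.17) = 0.4346
−0.21·log₂(0.21) = 0.4728
−0.23·log₂(0.23) = 0.4877
−0.06·log₂(0.06) = 0.2435
−0.15·log₂(0.15) = 0.4105
−0.18·log₂(0.18) = 0.4453
Sum ≈ 2.4945 → 2.4945 bits.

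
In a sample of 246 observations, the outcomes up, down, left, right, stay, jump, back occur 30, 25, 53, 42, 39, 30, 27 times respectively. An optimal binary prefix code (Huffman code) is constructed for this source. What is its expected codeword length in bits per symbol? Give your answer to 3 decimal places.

2.785 bits/symbol

Probabilities are the counts divided by 246.
Repeatedly combine the two least-probable nodes; the expected code length is the sum of the merged weights.
merge 25/246 + 9/82 → 26/123
merge 5/41 + 5/41 → 10/41
merge 13/82 + 7/41 → 27/82
merge 26/123 + 53/246 → 35/82
merge 10/41 + 27/82 → 47/82
merge 35/82 + 47/82 → 1
L = 26/123 + 10/41 + 27/82 + 35/82 + 47/82 + 1 = 685/246 ≈ 2.785 bits/symbol.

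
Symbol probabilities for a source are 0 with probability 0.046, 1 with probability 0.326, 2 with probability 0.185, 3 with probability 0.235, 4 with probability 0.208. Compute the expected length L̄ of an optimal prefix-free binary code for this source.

2.231 bits/symbol

Repeatedly combine the two least-probable nodes; the expected code length is the sum of the merged weights.
merge 23/500 + 37/200 → 231/1000
merge 26/125 + 231/1000 → 439/1000
merge 47/200 + 163/500 → 561/1000
merge 439/1000 + 561/1000 → 1
L = 231/1000 + 439/1000 + 561/1000 + 1 = 2231/1000 = 2.231 bits/symbol.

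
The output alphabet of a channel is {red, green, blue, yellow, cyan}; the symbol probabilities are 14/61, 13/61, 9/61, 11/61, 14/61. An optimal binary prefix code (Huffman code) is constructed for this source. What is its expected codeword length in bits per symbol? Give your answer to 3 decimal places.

Repeatedly combine the two least-probable nodes; the expected code length is the sum of the merged weights.
merge 9/61 + 11/61 → 20/61
merge 13/61 + 14/61 → 27/61
merge 14/61 + 20/61 → 34/61
merge 27/61 + 34/61 → 1
L = 20/61 + 27/61 + 34/61 + 1 = 142/61 ≈ 2.328 bits/symbol.

2.328 bits/symbol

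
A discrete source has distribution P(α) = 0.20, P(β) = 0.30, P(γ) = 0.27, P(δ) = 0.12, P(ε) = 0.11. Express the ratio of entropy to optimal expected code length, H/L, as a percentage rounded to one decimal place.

Entropy H = −Σ p log₂ p ≈ 2.2129 bits.
Huffman merges: 11/100+3/25→23/100; 1/5+23/100→43/100; 27/100+3/10→57/100; 43/100+57/100→1. L = 223/100 ≈ 2.2300.
Efficiency = H/L = 2.2129/2.2300 = 99.2%.

99.2%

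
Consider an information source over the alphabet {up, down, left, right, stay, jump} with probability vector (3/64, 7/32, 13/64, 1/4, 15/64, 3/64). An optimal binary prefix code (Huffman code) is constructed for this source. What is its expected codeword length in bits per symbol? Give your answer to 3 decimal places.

2.391 bits/symbol

Repeatedly combine the two least-probable nodes; the expected code length is the sum of the merged weights.
merge 3/64 + 3/64 → 3/32
merge 3/32 + 13/64 → 19/64
merge 7/32 + 15/64 → 29/64
merge 1/4 + 19/64 → 35/64
merge 29/64 + 35/64 → 1
L = 3/32 + 19/64 + 29/64 + 35/64 + 1 = 153/64 ≈ 2.391 bits/symbol.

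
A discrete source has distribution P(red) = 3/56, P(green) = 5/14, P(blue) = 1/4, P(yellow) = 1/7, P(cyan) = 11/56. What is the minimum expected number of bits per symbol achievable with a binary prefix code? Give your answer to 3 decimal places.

Repeatedly combine the two least-probable nodes; the expected code length is the sum of the merged weights.
merge 3/56 + 1/7 → 11/56
merge 11/56 + 11/56 → 11/28
merge 1/4 + 5/14 → 17/28
merge 11/28 + 17/28 → 1
L = 11/56 + 11/28 + 17/28 + 1 = 123/56 ≈ 2.196 bits/symbol.

2.196 bits/symbol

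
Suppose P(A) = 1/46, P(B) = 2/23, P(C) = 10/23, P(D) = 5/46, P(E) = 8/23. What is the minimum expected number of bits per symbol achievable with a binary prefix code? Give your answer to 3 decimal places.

Repeatedly combine the two least-probable nodes; the expected code length is the sum of the merged weights.
merge 1/46 + 2/23 → 5/46
merge 5/46 + 5/46 → 5/23
merge 5/23 + 8/23 → 13/23
merge 10/23 + 13/23 → 1
L = 5/46 + 5/23 + 13/23 + 1 = 87/46 ≈ 1.891 bits/symbol.

1.891 bits/symbol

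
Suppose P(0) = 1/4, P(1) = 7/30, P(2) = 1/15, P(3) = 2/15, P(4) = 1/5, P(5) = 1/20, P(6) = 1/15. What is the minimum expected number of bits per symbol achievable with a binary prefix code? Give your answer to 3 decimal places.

2.617 bits/symbol

Repeatedly combine the two least-probable nodes; the expected code length is the sum of the merged weights.
merge 1/20 + 1/15 → 7/60
merge 1/15 + 7/60 → 11/60
merge 2/15 + 11/60 → 19/60
merge 1/5 + 7/30 → 13/30
merge 1/4 + 19/60 → 17/30
merge 13/30 + 17/30 → 1
L = 7/60 + 11/60 + 19/60 + 13/30 + 17/30 + 1 = 157/60 ≈ 2.617 bits/symbol.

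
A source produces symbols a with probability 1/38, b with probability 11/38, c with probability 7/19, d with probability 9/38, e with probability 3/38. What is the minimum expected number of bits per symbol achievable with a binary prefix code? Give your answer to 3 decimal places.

2.079 bits/symbol

Repeatedly combine the two least-probable nodes; the expected code length is the sum of the merged weights.
merge 1/38 + 3/38 → 2/19
merge 2/19 + 9/38 → 13/38
merge 11/38 + 13/38 → 12/19
merge 7/19 + 12/19 → 1
L = 2/19 + 13/38 + 12/19 + 1 = 79/38 ≈ 2.079 bits/symbol.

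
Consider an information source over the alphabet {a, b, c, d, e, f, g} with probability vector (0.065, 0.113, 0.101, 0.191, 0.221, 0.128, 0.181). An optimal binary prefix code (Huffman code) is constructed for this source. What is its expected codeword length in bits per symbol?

2.754 bits/symbol

Repeatedly combine the two least-probable nodes; the expected code length is the sum of the merged weights.
merge 13/200 + 101/1000 → 83/500
merge 113/1000 + 16/125 → 241/1000
merge 83/500 + 181/1000 → 347/1000
merge 191/1000 + 221/1000 → 103/250
merge 241/1000 + 347/1000 → 147/250
merge 103/250 + 147/250 → 1
L = 83/500 + 241/1000 + 347/1000 + 103/250 + 147/250 + 1 = 1377/500 = 2.754 bits/symbol.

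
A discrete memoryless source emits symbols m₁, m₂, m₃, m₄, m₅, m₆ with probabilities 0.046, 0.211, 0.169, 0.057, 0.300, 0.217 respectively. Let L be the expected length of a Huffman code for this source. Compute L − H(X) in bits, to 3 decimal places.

Entropy H = −Σ p log₂ p ≈ 2.3464 bits.
Huffman merges: 23/500+57/1000→103/1000; 103/1000+169/1000→34/125; 211/1000+217/1000→107/250; 34/125+3/10→143/250; 107/250+143/250→1. L = 19/8 ≈ 2.3750.
L − H = 2.3750 − 2.3464 = 0.029 bits.

0.029 bits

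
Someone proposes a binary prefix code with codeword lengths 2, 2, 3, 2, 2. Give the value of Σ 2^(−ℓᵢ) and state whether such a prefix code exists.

1.125; no

With common denominator 2^3 = 8: Σ 2^(−ℓᵢ) = 2/8 + 2/8 + 1/8 + 2/8 + 2/8 = 9/8 = 1.125.
Kraft's inequality requires Σ ≤ 1; here Σ = 1.125 > 1, so no such prefix code exists.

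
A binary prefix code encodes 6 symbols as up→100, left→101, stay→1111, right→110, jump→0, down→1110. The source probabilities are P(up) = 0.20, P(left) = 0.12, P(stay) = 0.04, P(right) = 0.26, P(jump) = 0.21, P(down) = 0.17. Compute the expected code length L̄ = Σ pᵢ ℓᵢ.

2.79 bits/symbol

L̄ = Σ pᵢ·ℓᵢ = 0.20·3 + 0.12·3 + 0.04·4 + 0.26·3 + 0.21·1 + 0.17·4 = 2.79 bits/symbol.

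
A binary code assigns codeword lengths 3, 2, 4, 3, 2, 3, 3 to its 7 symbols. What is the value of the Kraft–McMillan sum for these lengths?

1.0625

With common denominator 2^4 = 16: Σ 2^(−ℓᵢ) = 2/16 + 4/16 + 1/16 + 2/16 + 4/16 + 2/16 + 2/16 = 17/16 = 1.0625.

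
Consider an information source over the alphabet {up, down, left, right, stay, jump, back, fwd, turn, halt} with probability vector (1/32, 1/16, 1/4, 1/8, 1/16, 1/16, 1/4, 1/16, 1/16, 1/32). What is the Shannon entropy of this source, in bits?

2.9375 bits

Each probability is a power of 1/2, so log₂(1/p) is an integer.
H = Σ p·log₂(1/p) = 1/32·5 + 1/16·4 + 1/4·2 + 1/8·3 + 1/16·4 + 1/16·4 + 1/4·2 + 1/16·4 + 1/16·4 + 1/32·5 = 2.9375 bits.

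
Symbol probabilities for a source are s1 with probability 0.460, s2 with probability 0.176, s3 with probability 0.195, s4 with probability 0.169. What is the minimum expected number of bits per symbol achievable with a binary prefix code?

Repeatedly combine the two least-probable nodes; the expected code length is the sum of the merged weights.
merge 169/1000 + 22/125 → 69/200
merge 39/200 + 69/200 → 27/50
merge 23/50 + 27/50 → 1
L = 69/200 + 27/50 + 1 = 377/200 = 1.885 bits/symbol.

1.885 bits/symbol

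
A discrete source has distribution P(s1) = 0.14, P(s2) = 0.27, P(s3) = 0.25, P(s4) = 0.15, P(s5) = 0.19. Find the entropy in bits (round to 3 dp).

H = −Σ pᵢ log₂ pᵢ.
−0.14·log₂(0.14) = 0.3971
−0.27·log₂(0.27) = 0.5100
−0.25·log₂(0.25) = 0.5000
−0.15·log₂(0.15) = 0.4105
−0.19·log₂(0.19) = 0.4552
Sum ≈ 2.2729 → 2.273 bits.

2.273 bits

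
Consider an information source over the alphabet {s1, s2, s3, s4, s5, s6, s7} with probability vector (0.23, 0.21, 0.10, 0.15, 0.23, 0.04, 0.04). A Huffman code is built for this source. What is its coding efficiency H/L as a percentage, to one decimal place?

98.9%

Entropy H = −Σ p log₂ p ≈ 2.5624 bits.
Huffman merges: 1/25+1/25→2/25; 2/25+1/10→9/50; 3/20+9/50→33/100; 21/100+23/100→11/25; 23/100+33/100→14/25; 11/25+14/25→1. L = 259/100 ≈ 2.5900.
Efficiency = H/L = 2.5624/2.5900 = 98.9%.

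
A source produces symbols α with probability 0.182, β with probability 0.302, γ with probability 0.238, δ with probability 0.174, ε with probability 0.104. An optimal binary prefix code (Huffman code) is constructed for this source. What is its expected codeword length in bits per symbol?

Repeatedly combine the two least-probable nodes; the expected code length is the sum of the merged weights.
merge 13/125 + 87/500 → 139/500
merge 91/500 + 119/500 → 21/50
merge 139/500 + 151/500 → 29/50
merge 21/50 + 29/50 → 1
L = 139/500 + 21/50 + 29/50 + 1 = 1139/500 = 2.278 bits/symbol.

2.278 bits/symbol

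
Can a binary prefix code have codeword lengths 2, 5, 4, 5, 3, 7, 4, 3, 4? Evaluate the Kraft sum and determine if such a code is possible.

0.7578125; yes

With common denominator 2^7 = 128: Σ 2^(−ℓᵢ) = 32/128 + 4/128 + 8/128 + 4/128 + 16/128 + 1/128 + 8/128 + 16/128 + 8/128 = 97/128 = 0.7578125.
Kraft's inequality requires Σ ≤ 1; here Σ = 0.7578125 ≤ 1, so such a prefix code exists.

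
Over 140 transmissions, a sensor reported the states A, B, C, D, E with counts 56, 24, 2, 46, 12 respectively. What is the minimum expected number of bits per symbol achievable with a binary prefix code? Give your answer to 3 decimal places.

Probabilities are the counts divided by 140.
Repeatedly combine the two least-probable nodes; the expected code length is the sum of the merged weights.
merge 1/70 + 3/35 → 1/10
merge 1/10 + 6/35 → 19/70
merge 19/70 + 23/70 → 3/5
merge 2/5 + 3/5 → 1
L = 1/10 + 19/70 + 3/5 + 1 = 69/35 ≈ 1.971 bits/symbol.

1.971 bits/symbol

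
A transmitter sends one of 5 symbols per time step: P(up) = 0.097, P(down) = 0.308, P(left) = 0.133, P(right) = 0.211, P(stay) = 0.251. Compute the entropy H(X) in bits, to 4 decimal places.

H = −Σ pᵢ log₂ pᵢ.
−0.097·log₂(0.097) = 0.3265
−0.308·log₂(0.308) = 0.5233
−0.133·log₂(0.133) = 0.3871
−0.211·log₂(0.211) = 0.4736
−0.251·log₂(0.251) = 0.5006
Sum ≈ 2.2111 → 2.2111 bits.

2.2111 bits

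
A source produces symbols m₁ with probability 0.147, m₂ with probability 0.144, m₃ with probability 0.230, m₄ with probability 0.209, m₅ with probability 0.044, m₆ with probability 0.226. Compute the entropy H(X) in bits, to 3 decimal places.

2.452 bits

H = −Σ pᵢ log₂ pᵢ.
−0.147·log₂(0.147) = 0.4066
−0.144·log₂(0.144) = 0.4026
−0.230·log₂(0.230) = 0.4877
−0.209·log₂(0.209) = 0.4720
−0.044·log₂(0.044) = 0.1983
−0.226·log₂(0.226) = 0.4849
Sum ≈ 2.4521 → 2.452 bits.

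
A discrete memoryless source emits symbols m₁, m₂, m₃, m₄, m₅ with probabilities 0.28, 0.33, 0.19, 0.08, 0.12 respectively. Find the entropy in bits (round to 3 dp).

2.156 bits

H = −Σ pᵢ log₂ pᵢ.
−0.28·log₂(0.28) = 0.5142
−0.33·log₂(0.33) = 0.5278
−0.19·log₂(0.19) = 0.4552
−0.08·log₂(0.08) = 0.2915
−0.12·log₂(0.12) = 0.3671
Sum ≈ 2.1558 → 2.156 bits.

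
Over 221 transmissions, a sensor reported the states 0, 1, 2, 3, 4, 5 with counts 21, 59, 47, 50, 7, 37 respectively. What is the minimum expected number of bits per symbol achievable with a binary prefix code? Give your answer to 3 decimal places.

2.421 bits/symbol

Probabilities are the counts divided by 221.
Repeatedly combine the two least-probable nodes; the expected code length is the sum of the merged weights.
merge 7/221 + 21/221 → 28/221
merge 28/221 + 37/221 → 5/17
merge 47/221 + 50/221 → 97/221
merge 59/221 + 5/17 → 124/221
merge 97/221 + 124/221 → 1
L = 28/221 + 5/17 + 97/221 + 124/221 + 1 = 535/221 ≈ 2.421 bits/symbol.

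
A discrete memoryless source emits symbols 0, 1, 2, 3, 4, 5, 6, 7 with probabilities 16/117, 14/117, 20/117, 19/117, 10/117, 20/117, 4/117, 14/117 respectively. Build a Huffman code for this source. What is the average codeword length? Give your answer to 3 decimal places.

Repeatedly combine the two least-probable nodes; the expected code length is the sum of the merged weights.
merge 4/117 + 10/117 → 14/117
merge 14/117 + 14/117 → 28/117
merge 14/117 + 16/117 → 10/39
merge 19/117 + 20/117 → 1/3
merge 20/117 + 28/117 → 16/39
merge 10/39 + 1/3 → 23/39
merge 16/39 + 23/39 → 1
L = 14/117 + 28/117 + 10/39 + 1/3 + 16/39 + 23/39 + 1 = 115/39 ≈ 2.949 bits/symbol.

2.949 bits/symbol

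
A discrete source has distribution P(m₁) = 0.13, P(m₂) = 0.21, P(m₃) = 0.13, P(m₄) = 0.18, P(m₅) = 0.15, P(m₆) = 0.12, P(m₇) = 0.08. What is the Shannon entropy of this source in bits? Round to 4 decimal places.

H = −Σ pᵢ log₂ pᵢ.
−0.13·log₂(0.13) = 0.3826
−0.21·log₂(0.21) = 0.4728
−0.13·log₂(0.13) = 0.3826
−0.18·log₂(0.18) = 0.4453
−0.15·log₂(0.15) = 0.4105
−0.12·log₂(0.12) = 0.3671
−0.08·log₂(0.08) = 0.2915
Sum ≈ 2.7525 → 2.7525 bits.

2.7525 bits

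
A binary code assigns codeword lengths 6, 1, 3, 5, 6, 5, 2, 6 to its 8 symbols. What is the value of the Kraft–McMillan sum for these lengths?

0.984375

With common denominator 2^6 = 64: Σ 2^(−ℓᵢ) = 1/64 + 32/64 + 8/64 + 2/64 + 1/64 + 2/64 + 16/64 + 1/64 = 63/64 = 0.984375.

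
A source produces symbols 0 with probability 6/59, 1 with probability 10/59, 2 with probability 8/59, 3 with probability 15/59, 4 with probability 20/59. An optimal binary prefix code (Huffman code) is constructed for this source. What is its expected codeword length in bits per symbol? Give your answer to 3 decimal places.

2.237 bits/symbol

Repeatedly combine the two least-probable nodes; the expected code length is the sum of the merged weights.
merge 6/59 + 8/59 → 14/59
merge 10/59 + 14/59 → 24/59
merge 15/59 + 20/59 → 35/59
merge 24/59 + 35/59 → 1
L = 14/59 + 24/59 + 35/59 + 1 = 132/59 ≈ 2.237 bits/symbol.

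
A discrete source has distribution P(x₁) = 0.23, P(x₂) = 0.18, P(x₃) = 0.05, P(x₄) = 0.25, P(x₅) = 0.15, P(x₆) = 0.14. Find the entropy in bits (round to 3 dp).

H = −Σ pᵢ log₂ pᵢ.
−0.23·log₂(0.23) = 0.4877
−0.18·log₂(0.18) = 0.4453
−0.05·log₂(0.05) = 0.2161
−0.25·log₂(0.25) = 0.5000
−0.15·log₂(0.15) = 0.4105
−0.14·log₂(0.14) = 0.3971
Sum ≈ 2.4567 → 2.457 bits.

2.457 bits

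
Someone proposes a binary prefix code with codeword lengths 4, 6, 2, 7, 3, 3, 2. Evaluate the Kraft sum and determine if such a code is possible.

0.8359375; yes

With common denominator 2^7 = 128: Σ 2^(−ℓᵢ) = 8/128 + 2/128 + 32/128 + 1/128 + 16/128 + 16/128 + 32/128 = 107/128 = 0.8359375.
Kraft's inequality requires Σ ≤ 1; here Σ = 0.8359375 ≤ 1, so such a prefix code exists.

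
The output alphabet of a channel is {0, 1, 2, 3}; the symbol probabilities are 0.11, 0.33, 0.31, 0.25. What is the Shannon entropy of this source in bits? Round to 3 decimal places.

H = −Σ pᵢ log₂ pᵢ.
−0.11·log₂(0.11) = 0.3503
−0.33·log₂(0.33) = 0.5278
−0.31·log₂(0.31) = 0.5238
−0.25·log₂(0.25) = 0.5000
Sum ≈ 1.9019 → 1.902 bits.

1.902 bits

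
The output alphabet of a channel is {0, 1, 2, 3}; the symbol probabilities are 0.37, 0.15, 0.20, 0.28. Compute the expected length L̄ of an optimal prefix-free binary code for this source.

1.98 bits/symbol

Repeatedly combine the two least-probable nodes; the expected code length is the sum of the merged weights.
merge 3/20 + 1/5 → 7/20
merge 7/25 + 7/20 → 63/100
merge 37/100 + 63/100 → 1
L = 7/20 + 63/100 + 1 = 99/50 = 1.98 bits/symbol.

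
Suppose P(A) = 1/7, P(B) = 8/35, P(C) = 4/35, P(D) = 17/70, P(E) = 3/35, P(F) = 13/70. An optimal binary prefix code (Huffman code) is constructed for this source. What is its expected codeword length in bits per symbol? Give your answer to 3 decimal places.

2.529 bits/symbol

Repeatedly combine the two least-probable nodes; the expected code length is the sum of the merged weights.
merge 3/35 + 4/35 → 1/5
merge 1/7 + 13/70 → 23/70
merge 1/5 + 8/35 → 3/7
merge 17/70 + 23/70 → 4/7
merge 3/7 + 4/7 → 1
L = 1/5 + 23/70 + 3/7 + 4/7 + 1 = 177/70 ≈ 2.529 bits/symbol.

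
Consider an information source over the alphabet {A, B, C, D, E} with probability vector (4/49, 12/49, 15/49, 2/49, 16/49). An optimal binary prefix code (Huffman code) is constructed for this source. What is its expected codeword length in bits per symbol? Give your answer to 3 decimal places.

Repeatedly combine the two least-probable nodes; the expected code length is the sum of the merged weights.
merge 2/49 + 4/49 → 6/49
merge 6/49 + 12/49 → 18/49
merge 15/49 + 16/49 → 31/49
merge 18/49 + 31/49 → 1
L = 6/49 + 18/49 + 31/49 + 1 = 104/49 ≈ 2.122 bits/symbol.

2.122 bits/symbol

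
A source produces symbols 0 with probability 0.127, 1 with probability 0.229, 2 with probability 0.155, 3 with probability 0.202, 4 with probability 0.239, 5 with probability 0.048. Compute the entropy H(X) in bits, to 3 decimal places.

2.452 bits

H = −Σ pᵢ log₂ pᵢ.
−0.127·log₂(0.127) = 0.3781
−0.229·log₂(0.229) = 0.4870
−0.155·log₂(0.155) = 0.4169
−0.202·log₂(0.202) = 0.4661
−0.239·log₂(0.239) = 0.4935
−0.048·log₂(0.048) = 0.2103
Sum ≈ 2.4519 → 2.452 bits.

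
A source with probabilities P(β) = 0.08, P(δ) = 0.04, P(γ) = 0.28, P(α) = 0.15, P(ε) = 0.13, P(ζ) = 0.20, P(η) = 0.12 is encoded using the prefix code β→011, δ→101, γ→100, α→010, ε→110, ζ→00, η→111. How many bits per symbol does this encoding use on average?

L̄ = Σ pᵢ·ℓᵢ = 0.08·3 + 0.04·3 + 0.28·3 + 0.15·3 + 0.13·3 + 0.20·2 + 0.12·3 = 2.8 bits/symbol.

2.8 bits/symbol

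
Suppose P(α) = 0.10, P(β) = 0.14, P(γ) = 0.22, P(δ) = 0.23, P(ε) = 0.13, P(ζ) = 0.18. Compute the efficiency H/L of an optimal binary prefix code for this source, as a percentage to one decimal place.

99.0%

Entropy H = −Σ p log₂ p ≈ 2.5255 bits.
Huffman merges: 1/10+13/100→23/100; 7/50+9/50→8/25; 11/50+23/100→9/20; 23/100+8/25→11/20; 9/20+11/20→1. L = 51/20 ≈ 2.5500.
Efficiency = H/L = 2.5255/2.5500 = 99.0%.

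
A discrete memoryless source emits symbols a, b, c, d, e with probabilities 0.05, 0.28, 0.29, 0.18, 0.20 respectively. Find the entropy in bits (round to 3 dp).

2.158 bits

H = −Σ pᵢ log₂ pᵢ.
−0.05·log₂(0.05) = 0.2161
−0.28·log₂(0.28) = 0.5142
−0.29·log₂(0.29) = 0.5179
−0.18·log₂(0.18) = 0.4453
−0.20·log₂(0.20) = 0.4644
Sum ≈ 2.1579 → 2.158 bits.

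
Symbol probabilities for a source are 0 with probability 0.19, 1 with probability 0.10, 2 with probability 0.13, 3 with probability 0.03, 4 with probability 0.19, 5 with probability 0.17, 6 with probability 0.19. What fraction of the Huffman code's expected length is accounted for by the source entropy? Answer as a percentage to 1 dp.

Entropy H = −Σ p log₂ p ≈ 2.6669 bits.
Huffman merges: 3/100+1/10→13/100; 13/100+13/100→13/50; 17/100+19/100→9/25; 19/100+19/100→19/50; 13/50+9/25→31/50; 19/50+31/50→1. L = 11/4 ≈ 2.7500.
Efficiency = H/L = 2.6669/2.7500 = 97.0%.

97.0%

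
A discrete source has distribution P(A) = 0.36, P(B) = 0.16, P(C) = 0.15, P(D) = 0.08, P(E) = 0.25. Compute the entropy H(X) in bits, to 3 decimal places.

H = −Σ pᵢ log₂ pᵢ.
−0.36·log₂(0.36) = 0.5306
−0.16·log₂(0.16) = 0.4230
−0.15·log₂(0.15) = 0.4105
−0.08·log₂(0.08) = 0.2915
−0.25·log₂(0.25) = 0.5000
Sum ≈ 2.1557 → 2.156 bits.

2.156 bits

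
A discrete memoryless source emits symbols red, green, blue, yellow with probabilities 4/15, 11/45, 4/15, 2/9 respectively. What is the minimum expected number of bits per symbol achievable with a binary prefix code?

2 bits/symbol

Repeatedly combine the two least-probable nodes; the expected code length is the sum of the merged weights.
merge 2/9 + 11/45 → 7/15
merge 4/15 + 4/15 → 8/15
merge 7/15 + 8/15 → 1
L = 7/15 + 8/15 + 1 = 2 bits/symbol.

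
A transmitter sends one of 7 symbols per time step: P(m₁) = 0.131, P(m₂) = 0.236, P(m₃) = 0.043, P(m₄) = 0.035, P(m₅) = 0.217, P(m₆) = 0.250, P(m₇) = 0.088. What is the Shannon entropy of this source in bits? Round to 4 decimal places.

2.5271 bits

H = −Σ pᵢ log₂ pᵢ.
−0.131·log₂(0.131) = 0.3841
−0.236·log₂(0.236) = 0.4916
−0.043·log₂(0.043) = 0.1952
−0.035·log₂(0.035) = 0.1693
−0.217·log₂(0.217) = 0.4783
−0.250·log₂(0.250) = 0.5000
−0.088·log₂(0.088) = 0.3086
Sum ≈ 2.5271 → 2.5271 bits.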